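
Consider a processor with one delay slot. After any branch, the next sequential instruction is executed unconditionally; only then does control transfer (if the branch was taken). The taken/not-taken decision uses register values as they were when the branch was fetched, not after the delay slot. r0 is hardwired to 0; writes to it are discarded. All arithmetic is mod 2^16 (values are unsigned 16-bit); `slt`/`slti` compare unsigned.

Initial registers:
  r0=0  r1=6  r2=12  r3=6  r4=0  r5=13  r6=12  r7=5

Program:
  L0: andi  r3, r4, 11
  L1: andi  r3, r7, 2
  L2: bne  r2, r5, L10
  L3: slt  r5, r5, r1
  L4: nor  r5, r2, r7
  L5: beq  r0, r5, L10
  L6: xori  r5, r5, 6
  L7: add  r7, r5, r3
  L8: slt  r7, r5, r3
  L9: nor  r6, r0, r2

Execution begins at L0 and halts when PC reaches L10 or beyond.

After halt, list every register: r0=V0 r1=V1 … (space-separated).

[0] andi  r3, r4, 11  →  {r0:0, r1:6, r2:12, r3:0, r4:0, r5:13, r6:12, r7:5}
[1] andi  r3, r7, 2  →  {r0:0, r1:6, r2:12, r3:0, r4:0, r5:13, r6:12, r7:5}
[2] bne  r2, r5, L10  →  {r0:0, r1:6, r2:12, r3:0, r4:0, r5:13, r6:12, r7:5}  ⟨branch taken⟩
[3] slt  r5, r5, r1  →  {r0:0, r1:6, r2:12, r3:0, r4:0, r5:0, r6:12, r7:5}

r0=0 r1=6 r2=12 r3=0 r4=0 r5=0 r6=12 r7=5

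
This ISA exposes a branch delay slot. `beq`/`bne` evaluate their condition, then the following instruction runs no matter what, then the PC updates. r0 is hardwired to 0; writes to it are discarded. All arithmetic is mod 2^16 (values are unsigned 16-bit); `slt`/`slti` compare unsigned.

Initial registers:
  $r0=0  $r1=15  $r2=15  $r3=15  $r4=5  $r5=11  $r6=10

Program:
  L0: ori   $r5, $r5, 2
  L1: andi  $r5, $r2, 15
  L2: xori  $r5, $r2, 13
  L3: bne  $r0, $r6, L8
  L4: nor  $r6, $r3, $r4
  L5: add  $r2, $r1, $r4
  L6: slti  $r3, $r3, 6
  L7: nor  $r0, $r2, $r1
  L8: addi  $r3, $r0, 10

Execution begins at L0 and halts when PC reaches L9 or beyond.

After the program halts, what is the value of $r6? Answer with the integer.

65520

[0] ori   $r5, $r5, 2  →  {$r0:0, $r1:15, $r2:15, $r3:15, $r4:5, $r5:11, $r6:10}
[1] andi  $r5, $r2, 15  →  {$r0:0, $r1:15, $r2:15, $r3:15, $r4:5, $r5:15, $r6:10}
[2] xori  $r5, $r2, 13  →  {$r0:0, $r1:15, $r2:15, $r3:15, $r4:5, $r5:2, $r6:10}
[3] bne  $r0, $r6, L8  →  {$r0:0, $r1:15, $r2:15, $r3:15, $r4:5, $r5:2, $r6:10}  ⟨branch taken⟩
[4] nor  $r6, $r3, $r4  →  {$r0:0, $r1:15, $r2:15, $r3:15, $r4:5, $r5:2, $r6:65520}
[8] addi  $r3, $r0, 10  →  {$r0:0, $r1:15, $r2:15, $r3:10, $r4:5, $r5:2, $r6:65520}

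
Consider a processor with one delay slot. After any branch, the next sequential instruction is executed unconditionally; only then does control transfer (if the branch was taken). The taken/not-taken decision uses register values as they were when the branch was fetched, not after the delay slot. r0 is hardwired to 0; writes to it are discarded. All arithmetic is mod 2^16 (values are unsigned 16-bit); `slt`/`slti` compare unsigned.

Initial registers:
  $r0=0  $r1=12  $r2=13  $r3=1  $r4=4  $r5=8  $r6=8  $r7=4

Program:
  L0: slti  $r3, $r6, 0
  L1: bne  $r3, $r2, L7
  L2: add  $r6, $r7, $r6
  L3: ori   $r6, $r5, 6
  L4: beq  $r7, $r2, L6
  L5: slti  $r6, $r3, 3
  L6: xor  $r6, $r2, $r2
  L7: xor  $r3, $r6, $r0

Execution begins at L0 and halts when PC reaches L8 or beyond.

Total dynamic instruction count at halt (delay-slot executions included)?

  step pc=0: slti  $r3, $r6, 0  regs=(0,12,13,0,4,8,8,4)
  step pc=1: bne  $r3, $r2, L7  cond=T  regs=(0,12,13,0,4,8,8,4)
  step pc=2: add  $r6, $r7, $r6  regs=(0,12,13,0,4,8,12,4)
  step pc=7: xor  $r3, $r6, $r0  regs=(0,12,13,12,4,8,12,4)

4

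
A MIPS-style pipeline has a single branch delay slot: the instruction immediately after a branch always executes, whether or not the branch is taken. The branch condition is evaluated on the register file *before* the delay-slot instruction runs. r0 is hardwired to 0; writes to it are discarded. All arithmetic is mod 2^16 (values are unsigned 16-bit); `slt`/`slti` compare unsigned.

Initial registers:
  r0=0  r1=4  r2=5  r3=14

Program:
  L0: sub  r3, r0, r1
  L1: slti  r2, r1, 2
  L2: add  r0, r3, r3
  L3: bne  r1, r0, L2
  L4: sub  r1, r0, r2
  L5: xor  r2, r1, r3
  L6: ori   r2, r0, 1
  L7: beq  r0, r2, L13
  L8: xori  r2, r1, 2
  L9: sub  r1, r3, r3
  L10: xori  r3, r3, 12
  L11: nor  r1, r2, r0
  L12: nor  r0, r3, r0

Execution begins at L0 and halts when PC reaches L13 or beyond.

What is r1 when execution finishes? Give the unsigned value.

[0] sub  r3, r0, r1  →  {r0:0, r1:4, r2:5, r3:65532}
[1] slti  r2, r1, 2  →  {r0:0, r1:4, r2:0, r3:65532}
[2] add  r0, r3, r3  →  {r0:0, r1:4, r2:0, r3:65532}
[3] bne  r1, r0, L2  →  {r0:0, r1:4, r2:0, r3:65532}  ⟨branch taken⟩
[4] sub  r1, r0, r2  →  {r0:0, r1:0, r2:0, r3:65532}
[2] add  r0, r3, r3  →  {r0:0, r1:0, r2:0, r3:65532}
[3] bne  r1, r0, L2  →  {r0:0, r1:0, r2:0, r3:65532}  ⟨branch fallthrough⟩
[4] sub  r1, r0, r2  →  {r0:0, r1:0, r2:0, r3:65532}
[5] xor  r2, r1, r3  →  {r0:0, r1:0, r2:65532, r3:65532}
[6] ori   r2, r0, 1  →  {r0:0, r1:0, r2:1, r3:65532}
[7] beq  r0, r2, L13  →  {r0:0, r1:0, r2:1, r3:65532}  ⟨branch fallthrough⟩
[8] xori  r2, r1, 2  →  {r0:0, r1:0, r2:2, r3:65532}
[9] sub  r1, r3, r3  →  {r0:0, r1:0, r2:2, r3:65532}
[10] xori  r3, r3, 12  →  {r0:0, r1:0, r2:2, r3:65520}
[11] nor  r1, r2, r0  →  {r0:0, r1:65533, r2:2, r3:65520}
[12] nor  r0, r3, r0  →  {r0:0, r1:65533, r2:2, r3:65520}

65533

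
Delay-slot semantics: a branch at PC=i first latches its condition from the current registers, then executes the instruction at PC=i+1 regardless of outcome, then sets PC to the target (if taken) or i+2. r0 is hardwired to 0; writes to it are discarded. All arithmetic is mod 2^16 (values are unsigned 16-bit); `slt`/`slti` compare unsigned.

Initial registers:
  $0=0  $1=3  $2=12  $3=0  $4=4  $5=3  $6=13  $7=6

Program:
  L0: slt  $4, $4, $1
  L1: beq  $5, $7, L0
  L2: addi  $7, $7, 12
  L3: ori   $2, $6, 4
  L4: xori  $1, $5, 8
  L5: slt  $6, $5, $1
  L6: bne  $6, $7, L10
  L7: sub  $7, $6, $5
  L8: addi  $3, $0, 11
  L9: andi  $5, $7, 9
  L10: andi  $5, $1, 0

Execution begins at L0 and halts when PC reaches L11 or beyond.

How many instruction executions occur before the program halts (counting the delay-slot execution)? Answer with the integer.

#0 slt  $4, $4, $1 ; 0/3/12/0/0/3/13/6
#1 beq  $5, $7, L0 ; 0/3/12/0/0/3/13/6 ; →fallthru
#2 addi  $7, $7, 12 ; 0/3/12/0/0/3/13/18
#3 ori   $2, $6, 4 ; 0/3/13/0/0/3/13/18
#4 xori  $1, $5, 8 ; 0/11/13/0/0/3/13/18
#5 slt  $6, $5, $1 ; 0/11/13/0/0/3/1/18
#6 bne  $6, $7, L10 ; 0/11/13/0/0/3/1/18 ; →target
#7 sub  $7, $6, $5 ; 0/11/13/0/0/3/1/65534
#10 andi  $5, $1, 0 ; 0/11/13/0/0/0/1/65534

9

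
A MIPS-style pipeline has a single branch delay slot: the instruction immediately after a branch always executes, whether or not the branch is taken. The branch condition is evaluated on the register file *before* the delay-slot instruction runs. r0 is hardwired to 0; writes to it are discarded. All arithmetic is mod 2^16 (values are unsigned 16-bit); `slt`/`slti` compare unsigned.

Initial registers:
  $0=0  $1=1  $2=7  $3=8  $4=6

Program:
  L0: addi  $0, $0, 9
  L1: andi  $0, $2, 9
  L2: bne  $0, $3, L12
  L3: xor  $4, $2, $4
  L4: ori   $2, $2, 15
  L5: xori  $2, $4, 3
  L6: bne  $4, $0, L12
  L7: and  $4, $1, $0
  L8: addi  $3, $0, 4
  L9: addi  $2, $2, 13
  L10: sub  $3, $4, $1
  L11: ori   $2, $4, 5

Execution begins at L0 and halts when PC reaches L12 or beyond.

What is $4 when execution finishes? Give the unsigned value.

1

#0 addi  $0, $0, 9 ; 0/1/7/8/6
#1 andi  $0, $2, 9 ; 0/1/7/8/6
#2 bne  $0, $3, L12 ; 0/1/7/8/6 ; →target
#3 xor  $4, $2, $4 ; 0/1/7/8/1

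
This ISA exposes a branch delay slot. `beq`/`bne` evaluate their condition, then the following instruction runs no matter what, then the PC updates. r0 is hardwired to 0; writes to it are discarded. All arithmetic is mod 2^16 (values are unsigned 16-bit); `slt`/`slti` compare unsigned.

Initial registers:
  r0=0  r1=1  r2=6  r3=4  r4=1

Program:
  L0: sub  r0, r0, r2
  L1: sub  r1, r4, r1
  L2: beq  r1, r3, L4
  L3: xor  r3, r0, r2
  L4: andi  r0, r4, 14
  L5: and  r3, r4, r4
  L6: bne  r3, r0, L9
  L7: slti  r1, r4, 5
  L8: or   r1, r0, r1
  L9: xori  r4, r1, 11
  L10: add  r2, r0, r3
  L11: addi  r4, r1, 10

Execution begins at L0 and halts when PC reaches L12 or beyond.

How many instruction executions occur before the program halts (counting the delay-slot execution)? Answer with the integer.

  step pc=0: sub  r0, r0, r2  regs=(0,1,6,4,1)
  step pc=1: sub  r1, r4, r1  regs=(0,0,6,4,1)
  step pc=2: beq  r1, r3, L4  cond=F  regs=(0,0,6,4,1)
  step pc=3: xor  r3, r0, r2  regs=(0,0,6,6,1)
  step pc=4: andi  r0, r4, 14  regs=(0,0,6,6,1)
  step pc=5: and  r3, r4, r4  regs=(0,0,6,1,1)
  step pc=6: bne  r3, r0, L9  cond=T  regs=(0,0,6,1,1)
  step pc=7: slti  r1, r4, 5  regs=(0,1,6,1,1)
  step pc=9: xori  r4, r1, 11  regs=(0,1,6,1,10)
  step pc=10: add  r2, r0, r3  regs=(0,1,1,1,10)
  step pc=11: addi  r4, r1, 10  regs=(0,1,1,1,11)

11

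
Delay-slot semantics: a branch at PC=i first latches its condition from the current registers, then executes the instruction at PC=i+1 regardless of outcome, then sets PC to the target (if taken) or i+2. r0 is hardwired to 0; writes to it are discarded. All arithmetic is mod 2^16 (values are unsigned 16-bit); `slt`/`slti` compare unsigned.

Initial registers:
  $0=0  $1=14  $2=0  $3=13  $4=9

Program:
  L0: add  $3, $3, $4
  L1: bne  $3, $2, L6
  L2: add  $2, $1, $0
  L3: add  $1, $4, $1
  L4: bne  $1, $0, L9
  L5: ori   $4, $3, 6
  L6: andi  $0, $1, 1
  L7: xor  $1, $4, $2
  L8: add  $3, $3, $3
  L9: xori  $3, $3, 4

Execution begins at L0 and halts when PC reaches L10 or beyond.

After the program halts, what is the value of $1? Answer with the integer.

7

#0 add  $3, $3, $4 ; 0/14/0/22/9
#1 bne  $3, $2, L6 ; 0/14/0/22/9 ; →target
#2 add  $2, $1, $0 ; 0/14/14/22/9
#6 andi  $0, $1, 1 ; 0/14/14/22/9
#7 xor  $1, $4, $2 ; 0/7/14/22/9
#8 add  $3, $3, $3 ; 0/7/14/44/9
#9 xori  $3, $3, 4 ; 0/7/14/40/9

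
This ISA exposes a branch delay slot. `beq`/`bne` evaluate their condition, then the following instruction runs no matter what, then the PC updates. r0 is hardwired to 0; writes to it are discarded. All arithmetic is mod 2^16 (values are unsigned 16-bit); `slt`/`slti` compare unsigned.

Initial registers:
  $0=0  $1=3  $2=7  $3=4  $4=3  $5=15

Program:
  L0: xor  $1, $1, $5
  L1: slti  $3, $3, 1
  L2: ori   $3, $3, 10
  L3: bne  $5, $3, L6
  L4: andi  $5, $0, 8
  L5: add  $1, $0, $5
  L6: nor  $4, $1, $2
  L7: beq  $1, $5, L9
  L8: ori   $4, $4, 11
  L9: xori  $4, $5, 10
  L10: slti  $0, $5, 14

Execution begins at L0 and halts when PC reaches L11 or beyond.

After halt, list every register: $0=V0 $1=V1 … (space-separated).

$0=0 $1=12 $2=7 $3=10 $4=10 $5=0

[0] xor  $1, $1, $5  →  {$0:0, $1:12, $2:7, $3:4, $4:3, $5:15}
[1] slti  $3, $3, 1  →  {$0:0, $1:12, $2:7, $3:0, $4:3, $5:15}
[2] ori   $3, $3, 10  →  {$0:0, $1:12, $2:7, $3:10, $4:3, $5:15}
[3] bne  $5, $3, L6  →  {$0:0, $1:12, $2:7, $3:10, $4:3, $5:15}  ⟨branch taken⟩
[4] andi  $5, $0, 8  →  {$0:0, $1:12, $2:7, $3:10, $4:3, $5:0}
[6] nor  $4, $1, $2  →  {$0:0, $1:12, $2:7, $3:10, $4:65520, $5:0}
[7] beq  $1, $5, L9  →  {$0:0, $1:12, $2:7, $3:10, $4:65520, $5:0}  ⟨branch fallthrough⟩
[8] ori   $4, $4, 11  →  {$0:0, $1:12, $2:7, $3:10, $4:65531, $5:0}
[9] xori  $4, $5, 10  →  {$0:0, $1:12, $2:7, $3:10, $4:10, $5:0}
[10] slti  $0, $5, 14  →  {$0:0, $1:12, $2:7, $3:10, $4:10, $5:0}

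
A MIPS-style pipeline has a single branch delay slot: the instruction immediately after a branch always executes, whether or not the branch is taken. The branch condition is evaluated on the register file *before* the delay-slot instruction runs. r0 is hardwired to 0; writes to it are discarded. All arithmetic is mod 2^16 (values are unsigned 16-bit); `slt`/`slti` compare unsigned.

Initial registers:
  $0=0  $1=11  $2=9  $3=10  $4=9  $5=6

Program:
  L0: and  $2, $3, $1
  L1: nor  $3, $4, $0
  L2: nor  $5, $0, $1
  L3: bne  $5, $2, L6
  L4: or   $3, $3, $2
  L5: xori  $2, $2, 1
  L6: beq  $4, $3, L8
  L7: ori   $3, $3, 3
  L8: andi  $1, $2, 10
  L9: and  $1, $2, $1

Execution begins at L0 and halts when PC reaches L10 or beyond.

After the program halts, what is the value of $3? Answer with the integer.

  step pc=0: and  $2, $3, $1  regs=(0,11,10,10,9,6)
  step pc=1: nor  $3, $4, $0  regs=(0,11,10,65526,9,6)
  step pc=2: nor  $5, $0, $1  regs=(0,11,10,65526,9,65524)
  step pc=3: bne  $5, $2, L6  cond=T  regs=(0,11,10,65526,9,65524)
  step pc=4: or   $3, $3, $2  regs=(0,11,10,65534,9,65524)
  step pc=6: beq  $4, $3, L8  cond=F  regs=(0,11,10,65534,9,65524)
  step pc=7: ori   $3, $3, 3  regs=(0,11,10,65535,9,65524)
  step pc=8: andi  $1, $2, 10  regs=(0,10,10,65535,9,65524)
  step pc=9: and  $1, $2, $1  regs=(0,10,10,65535,9,65524)

65535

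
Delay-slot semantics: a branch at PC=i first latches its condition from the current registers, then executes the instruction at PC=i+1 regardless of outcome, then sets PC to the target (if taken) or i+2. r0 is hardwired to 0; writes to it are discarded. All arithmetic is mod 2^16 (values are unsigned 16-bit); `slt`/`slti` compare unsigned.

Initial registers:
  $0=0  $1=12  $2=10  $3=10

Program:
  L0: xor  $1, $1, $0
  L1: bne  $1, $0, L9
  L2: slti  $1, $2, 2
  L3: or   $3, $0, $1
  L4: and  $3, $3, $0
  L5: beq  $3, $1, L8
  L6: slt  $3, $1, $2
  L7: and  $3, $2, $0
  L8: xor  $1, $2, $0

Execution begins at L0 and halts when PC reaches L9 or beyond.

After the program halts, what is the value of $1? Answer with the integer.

PC=0  xor  $1, $1, $0        | $0=0 $1=12 $2=10 $3=10
PC=1  bne  $1, $0, L9        | $0=0 $1=12 $2=10 $3=10  [TAKEN]
PC=2  slti  $1, $2, 2        | $0=0 $1=0 $2=10 $3=10

0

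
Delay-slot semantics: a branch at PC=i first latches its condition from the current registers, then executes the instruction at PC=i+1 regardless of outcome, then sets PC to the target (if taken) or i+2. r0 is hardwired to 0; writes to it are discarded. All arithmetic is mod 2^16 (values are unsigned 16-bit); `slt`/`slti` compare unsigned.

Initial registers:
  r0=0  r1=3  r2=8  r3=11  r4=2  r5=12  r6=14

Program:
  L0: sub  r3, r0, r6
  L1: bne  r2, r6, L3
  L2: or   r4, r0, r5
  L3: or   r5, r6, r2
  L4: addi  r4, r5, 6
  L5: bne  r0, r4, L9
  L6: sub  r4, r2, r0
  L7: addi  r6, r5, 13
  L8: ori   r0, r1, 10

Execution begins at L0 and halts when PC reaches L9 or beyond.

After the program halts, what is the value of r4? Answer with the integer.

8

  step pc=0: sub  r3, r0, r6  regs=(0,3,8,65522,2,12,14)
  step pc=1: bne  r2, r6, L3  cond=T  regs=(0,3,8,65522,2,12,14)
  step pc=2: or   r4, r0, r5  regs=(0,3,8,65522,12,12,14)
  step pc=3: or   r5, r6, r2  regs=(0,3,8,65522,12,14,14)
  step pc=4: addi  r4, r5, 6  regs=(0,3,8,65522,20,14,14)
  step pc=5: bne  r0, r4, L9  cond=T  regs=(0,3,8,65522,20,14,14)
  step pc=6: sub  r4, r2, r0  regs=(0,3,8,65522,8,14,14)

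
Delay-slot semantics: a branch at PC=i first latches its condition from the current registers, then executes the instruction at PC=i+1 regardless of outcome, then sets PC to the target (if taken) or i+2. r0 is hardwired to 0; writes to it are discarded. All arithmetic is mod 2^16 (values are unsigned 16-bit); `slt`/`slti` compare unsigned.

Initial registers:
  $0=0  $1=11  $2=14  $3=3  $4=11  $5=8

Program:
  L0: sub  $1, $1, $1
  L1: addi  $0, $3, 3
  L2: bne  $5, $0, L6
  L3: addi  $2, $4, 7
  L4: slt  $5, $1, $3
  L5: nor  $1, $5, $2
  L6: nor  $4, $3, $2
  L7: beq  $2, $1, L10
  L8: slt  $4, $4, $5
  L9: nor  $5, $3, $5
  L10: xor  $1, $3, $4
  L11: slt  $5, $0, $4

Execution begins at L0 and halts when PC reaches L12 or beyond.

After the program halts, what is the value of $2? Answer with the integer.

18

[0] sub  $1, $1, $1  →  {$0:0, $1:0, $2:14, $3:3, $4:11, $5:8}
[1] addi  $0, $3, 3  →  {$0:0, $1:0, $2:14, $3:3, $4:11, $5:8}
[2] bne  $5, $0, L6  →  {$0:0, $1:0, $2:14, $3:3, $4:11, $5:8}  ⟨branch taken⟩
[3] addi  $2, $4, 7  →  {$0:0, $1:0, $2:18, $3:3, $4:11, $5:8}
[6] nor  $4, $3, $2  →  {$0:0, $1:0, $2:18, $3:3, $4:65516, $5:8}
[7] beq  $2, $1, L10  →  {$0:0, $1:0, $2:18, $3:3, $4:65516, $5:8}  ⟨branch fallthrough⟩
[8] slt  $4, $4, $5  →  {$0:0, $1:0, $2:18, $3:3, $4:0, $5:8}
[9] nor  $5, $3, $5  →  {$0:0, $1:0, $2:18, $3:3, $4:0, $5:65524}
[10] xor  $1, $3, $4  →  {$0:0, $1:3, $2:18, $3:3, $4:0, $5:65524}
[11] slt  $5, $0, $4  →  {$0:0, $1:3, $2:18, $3:3, $4:0, $5:0}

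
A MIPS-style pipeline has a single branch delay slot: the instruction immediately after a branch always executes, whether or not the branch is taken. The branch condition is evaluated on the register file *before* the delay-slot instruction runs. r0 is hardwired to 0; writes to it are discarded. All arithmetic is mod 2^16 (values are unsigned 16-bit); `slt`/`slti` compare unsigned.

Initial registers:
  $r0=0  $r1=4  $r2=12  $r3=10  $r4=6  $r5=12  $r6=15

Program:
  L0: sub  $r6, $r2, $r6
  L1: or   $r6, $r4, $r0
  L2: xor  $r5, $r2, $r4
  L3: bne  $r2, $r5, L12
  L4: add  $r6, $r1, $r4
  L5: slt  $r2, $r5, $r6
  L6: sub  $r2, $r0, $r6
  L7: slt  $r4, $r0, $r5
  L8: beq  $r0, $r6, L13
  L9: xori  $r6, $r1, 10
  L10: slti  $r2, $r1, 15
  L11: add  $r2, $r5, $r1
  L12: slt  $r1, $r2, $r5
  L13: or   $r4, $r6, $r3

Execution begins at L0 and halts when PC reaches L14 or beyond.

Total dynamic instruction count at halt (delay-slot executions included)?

#0 sub  $r6, $r2, $r6 ; 0/4/12/10/6/12/65533
#1 or   $r6, $r4, $r0 ; 0/4/12/10/6/12/6
#2 xor  $r5, $r2, $r4 ; 0/4/12/10/6/10/6
#3 bne  $r2, $r5, L12 ; 0/4/12/10/6/10/6 ; →target
#4 add  $r6, $r1, $r4 ; 0/4/12/10/6/10/10
#12 slt  $r1, $r2, $r5 ; 0/0/12/10/6/10/10
#13 or   $r4, $r6, $r3 ; 0/0/12/10/10/10/10

7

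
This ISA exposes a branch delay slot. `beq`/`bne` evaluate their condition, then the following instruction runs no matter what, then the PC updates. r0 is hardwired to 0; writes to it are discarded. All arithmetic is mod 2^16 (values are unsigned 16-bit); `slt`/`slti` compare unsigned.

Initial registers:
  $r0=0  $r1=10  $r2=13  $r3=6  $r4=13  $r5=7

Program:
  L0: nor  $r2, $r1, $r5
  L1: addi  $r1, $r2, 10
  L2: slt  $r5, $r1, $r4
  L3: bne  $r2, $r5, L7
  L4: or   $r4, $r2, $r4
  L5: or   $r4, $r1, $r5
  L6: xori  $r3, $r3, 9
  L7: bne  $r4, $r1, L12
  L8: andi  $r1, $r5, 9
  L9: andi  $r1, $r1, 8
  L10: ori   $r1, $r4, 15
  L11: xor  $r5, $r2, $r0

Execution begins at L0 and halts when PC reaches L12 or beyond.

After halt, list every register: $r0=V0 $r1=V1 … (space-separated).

$r0=0 $r1=0 $r2=65520 $r3=6 $r4=65533 $r5=0

  step pc=0: nor  $r2, $r1, $r5  regs=(0,10,65520,6,13,7)
  step pc=1: addi  $r1, $r2, 10  regs=(0,65530,65520,6,13,7)
  step pc=2: slt  $r5, $r1, $r4  regs=(0,65530,65520,6,13,0)
  step pc=3: bne  $r2, $r5, L7  cond=T  regs=(0,65530,65520,6,13,0)
  step pc=4: or   $r4, $r2, $r4  regs=(0,65530,65520,6,65533,0)
  step pc=7: bne  $r4, $r1, L12  cond=T  regs=(0,65530,65520,6,65533,0)
  step pc=8: andi  $r1, $r5, 9  regs=(0,0,65520,6,65533,0)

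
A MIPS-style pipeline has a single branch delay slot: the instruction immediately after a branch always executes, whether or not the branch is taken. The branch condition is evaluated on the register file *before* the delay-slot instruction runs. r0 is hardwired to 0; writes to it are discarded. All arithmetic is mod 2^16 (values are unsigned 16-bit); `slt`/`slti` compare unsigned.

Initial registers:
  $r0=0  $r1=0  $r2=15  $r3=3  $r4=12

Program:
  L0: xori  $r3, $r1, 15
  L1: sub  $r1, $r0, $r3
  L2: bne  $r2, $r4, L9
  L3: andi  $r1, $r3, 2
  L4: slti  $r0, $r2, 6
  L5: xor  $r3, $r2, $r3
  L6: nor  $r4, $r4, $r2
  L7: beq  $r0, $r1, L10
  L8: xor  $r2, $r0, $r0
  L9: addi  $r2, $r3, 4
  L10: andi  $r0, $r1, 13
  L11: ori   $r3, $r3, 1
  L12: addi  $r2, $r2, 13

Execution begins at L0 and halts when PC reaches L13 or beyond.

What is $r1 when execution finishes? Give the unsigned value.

2

  step pc=0: xori  $r3, $r1, 15  regs=(0,0,15,15,12)
  step pc=1: sub  $r1, $r0, $r3  regs=(0,65521,15,15,12)
  step pc=2: bne  $r2, $r4, L9  cond=T  regs=(0,65521,15,15,12)
  step pc=3: andi  $r1, $r3, 2  regs=(0,2,15,15,12)
  step pc=9: addi  $r2, $r3, 4  regs=(0,2,19,15,12)
  step pc=10: andi  $r0, $r1, 13  regs=(0,2,19,15,12)
  step pc=11: ori   $r3, $r3, 1  regs=(0,2,19,15,12)
  step pc=12: addi  $r2, $r2, 13  regs=(0,2,32,15,12)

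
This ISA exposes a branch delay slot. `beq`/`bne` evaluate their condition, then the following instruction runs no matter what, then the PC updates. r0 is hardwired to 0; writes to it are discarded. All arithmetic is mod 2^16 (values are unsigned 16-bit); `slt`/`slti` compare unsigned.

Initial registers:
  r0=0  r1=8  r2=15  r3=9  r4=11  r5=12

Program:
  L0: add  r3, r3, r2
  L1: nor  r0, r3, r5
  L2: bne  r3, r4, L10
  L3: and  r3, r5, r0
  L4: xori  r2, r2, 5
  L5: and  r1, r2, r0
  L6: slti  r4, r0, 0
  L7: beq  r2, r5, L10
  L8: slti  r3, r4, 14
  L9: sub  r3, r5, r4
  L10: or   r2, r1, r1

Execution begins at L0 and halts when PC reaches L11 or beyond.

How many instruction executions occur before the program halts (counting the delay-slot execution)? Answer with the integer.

5

PC=0  add  r3, r3, r2        | r0=0 r1=8 r2=15 r3=24 r4=11 r5=12
PC=1  nor  r0, r3, r5        | r0=0 r1=8 r2=15 r3=24 r4=11 r5=12
PC=2  bne  r3, r4, L10       | r0=0 r1=8 r2=15 r3=24 r4=11 r5=12  [TAKEN]
PC=3  and  r3, r5, r0        | r0=0 r1=8 r2=15 r3=0 r4=11 r5=12
PC=10 or   r2, r1, r1        | r0=0 r1=8 r2=8 r3=0 r4=11 r5=12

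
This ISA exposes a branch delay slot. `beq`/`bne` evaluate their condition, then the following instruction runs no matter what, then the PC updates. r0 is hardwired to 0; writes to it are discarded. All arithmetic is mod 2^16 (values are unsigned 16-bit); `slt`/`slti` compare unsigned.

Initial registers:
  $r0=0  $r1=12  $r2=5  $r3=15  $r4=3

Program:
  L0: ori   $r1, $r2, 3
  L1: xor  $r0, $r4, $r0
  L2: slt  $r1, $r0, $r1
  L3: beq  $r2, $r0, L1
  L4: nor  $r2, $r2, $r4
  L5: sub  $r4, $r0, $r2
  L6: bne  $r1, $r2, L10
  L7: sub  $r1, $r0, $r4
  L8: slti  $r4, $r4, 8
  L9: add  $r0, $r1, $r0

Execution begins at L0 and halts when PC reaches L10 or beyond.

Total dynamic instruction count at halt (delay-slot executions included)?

8

[0] ori   $r1, $r2, 3  →  {$r0:0, $r1:7, $r2:5, $r3:15, $r4:3}
[1] xor  $r0, $r4, $r0  →  {$r0:0, $r1:7, $r2:5, $r3:15, $r4:3}
[2] slt  $r1, $r0, $r1  →  {$r0:0, $r1:1, $r2:5, $r3:15, $r4:3}
[3] beq  $r2, $r0, L1  →  {$r0:0, $r1:1, $r2:5, $r3:15, $r4:3}  ⟨branch fallthrough⟩
[4] nor  $r2, $r2, $r4  →  {$r0:0, $r1:1, $r2:65528, $r3:15, $r4:3}
[5] sub  $r4, $r0, $r2  →  {$r0:0, $r1:1, $r2:65528, $r3:15, $r4:8}
[6] bne  $r1, $r2, L10  →  {$r0:0, $r1:1, $r2:65528, $r3:15, $r4:8}  ⟨branch taken⟩
[7] sub  $r1, $r0, $r4  →  {$r0:0, $r1:65528, $r2:65528, $r3:15, $r4:8}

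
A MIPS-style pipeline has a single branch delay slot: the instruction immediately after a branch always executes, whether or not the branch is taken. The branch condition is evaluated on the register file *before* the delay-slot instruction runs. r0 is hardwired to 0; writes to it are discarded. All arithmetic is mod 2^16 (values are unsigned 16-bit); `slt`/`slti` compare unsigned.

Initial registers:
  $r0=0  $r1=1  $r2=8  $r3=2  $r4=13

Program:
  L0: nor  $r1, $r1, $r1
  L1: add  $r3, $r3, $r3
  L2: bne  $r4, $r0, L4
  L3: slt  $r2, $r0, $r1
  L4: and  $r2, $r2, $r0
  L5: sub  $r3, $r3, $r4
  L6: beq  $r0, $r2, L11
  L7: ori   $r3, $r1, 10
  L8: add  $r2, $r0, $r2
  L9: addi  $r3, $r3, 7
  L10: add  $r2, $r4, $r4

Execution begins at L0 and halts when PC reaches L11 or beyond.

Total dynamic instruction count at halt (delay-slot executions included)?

8

PC=0  nor  $r1, $r1, $r1     | $r0=0 $r1=65534 $r2=8 $r3=2 $r4=13
PC=1  add  $r3, $r3, $r3     | $r0=0 $r1=65534 $r2=8 $r3=4 $r4=13
PC=2  bne  $r4, $r0, L4      | $r0=0 $r1=65534 $r2=8 $r3=4 $r4=13  [TAKEN]
PC=3  slt  $r2, $r0, $r1     | $r0=0 $r1=65534 $r2=1 $r3=4 $r4=13
PC=4  and  $r2, $r2, $r0     | $r0=0 $r1=65534 $r2=0 $r3=4 $r4=13
PC=5  sub  $r3, $r3, $r4     | $r0=0 $r1=65534 $r2=0 $r3=65527 $r4=13
PC=6  beq  $r0, $r2, L11     | $r0=0 $r1=65534 $r2=0 $r3=65527 $r4=13  [TAKEN]
PC=7  ori   $r3, $r1, 10     | $r0=0 $r1=65534 $r2=0 $r3=65534 $r4=13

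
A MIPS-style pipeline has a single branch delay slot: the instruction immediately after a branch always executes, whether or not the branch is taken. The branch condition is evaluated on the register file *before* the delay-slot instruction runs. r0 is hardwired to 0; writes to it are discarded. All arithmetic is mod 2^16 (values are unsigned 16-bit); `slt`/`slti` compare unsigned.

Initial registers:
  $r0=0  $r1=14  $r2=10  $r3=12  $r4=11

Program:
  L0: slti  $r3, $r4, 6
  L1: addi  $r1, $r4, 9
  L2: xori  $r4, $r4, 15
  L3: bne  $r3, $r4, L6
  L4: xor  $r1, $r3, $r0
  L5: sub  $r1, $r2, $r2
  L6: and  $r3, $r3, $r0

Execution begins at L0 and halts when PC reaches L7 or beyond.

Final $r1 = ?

#0 slti  $r3, $r4, 6 ; 0/14/10/0/11
#1 addi  $r1, $r4, 9 ; 0/20/10/0/11
#2 xori  $r4, $r4, 15 ; 0/20/10/0/4
#3 bne  $r3, $r4, L6 ; 0/20/10/0/4 ; →target
#4 xor  $r1, $r3, $r0 ; 0/0/10/0/4
#6 and  $r3, $r3, $r0 ; 0/0/10/0/4

0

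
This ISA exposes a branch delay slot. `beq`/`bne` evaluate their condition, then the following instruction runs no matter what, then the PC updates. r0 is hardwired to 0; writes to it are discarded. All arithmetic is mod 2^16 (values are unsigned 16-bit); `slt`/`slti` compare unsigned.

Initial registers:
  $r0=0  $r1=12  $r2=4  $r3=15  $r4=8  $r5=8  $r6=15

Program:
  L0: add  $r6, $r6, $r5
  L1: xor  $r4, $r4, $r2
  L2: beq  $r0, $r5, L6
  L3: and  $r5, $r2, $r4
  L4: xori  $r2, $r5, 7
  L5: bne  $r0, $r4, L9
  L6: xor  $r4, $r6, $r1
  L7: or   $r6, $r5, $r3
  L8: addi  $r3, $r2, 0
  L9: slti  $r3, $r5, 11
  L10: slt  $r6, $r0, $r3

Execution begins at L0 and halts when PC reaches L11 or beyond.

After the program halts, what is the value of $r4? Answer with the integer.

27

PC=0  add  $r6, $r6, $r5     | $r0=0 $r1=12 $r2=4 $r3=15 $r4=8 $r5=8 $r6=23
PC=1  xor  $r4, $r4, $r2     | $r0=0 $r1=12 $r2=4 $r3=15 $r4=12 $r5=8 $r6=23
PC=2  beq  $r0, $r5, L6      | $r0=0 $r1=12 $r2=4 $r3=15 $r4=12 $r5=8 $r6=23  [not taken]
PC=3  and  $r5, $r2, $r4     | $r0=0 $r1=12 $r2=4 $r3=15 $r4=12 $r5=4 $r6=23
PC=4  xori  $r2, $r5, 7      | $r0=0 $r1=12 $r2=3 $r3=15 $r4=12 $r5=4 $r6=23
PC=5  bne  $r0, $r4, L9      | $r0=0 $r1=12 $r2=3 $r3=15 $r4=12 $r5=4 $r6=23  [TAKEN]
PC=6  xor  $r4, $r6, $r1     | $r0=0 $r1=12 $r2=3 $r3=15 $r4=27 $r5=4 $r6=23
PC=9  slti  $r3, $r5, 11     | $r0=0 $r1=12 $r2=3 $r3=1 $r4=27 $r5=4 $r6=23
PC=10 slt  $r6, $r0, $r3     | $r0=0 $r1=12 $r2=3 $r3=1 $r4=27 $r5=4 $r6=1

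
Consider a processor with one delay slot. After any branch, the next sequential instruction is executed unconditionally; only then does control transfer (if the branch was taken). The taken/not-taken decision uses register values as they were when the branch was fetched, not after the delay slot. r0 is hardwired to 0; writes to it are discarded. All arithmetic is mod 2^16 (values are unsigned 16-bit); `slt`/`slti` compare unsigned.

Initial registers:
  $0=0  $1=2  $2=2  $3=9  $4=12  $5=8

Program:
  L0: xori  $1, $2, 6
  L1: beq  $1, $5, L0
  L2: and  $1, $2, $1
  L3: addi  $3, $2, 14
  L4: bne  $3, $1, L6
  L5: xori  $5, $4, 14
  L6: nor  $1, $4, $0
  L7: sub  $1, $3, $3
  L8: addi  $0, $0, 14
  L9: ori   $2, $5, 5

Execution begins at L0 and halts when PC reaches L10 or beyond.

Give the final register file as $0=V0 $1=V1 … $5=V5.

#0 xori  $1, $2, 6 ; 0/4/2/9/12/8
#1 beq  $1, $5, L0 ; 0/4/2/9/12/8 ; →fallthru
#2 and  $1, $2, $1 ; 0/0/2/9/12/8
#3 addi  $3, $2, 14 ; 0/0/2/16/12/8
#4 bne  $3, $1, L6 ; 0/0/2/16/12/8 ; →target
#5 xori  $5, $4, 14 ; 0/0/2/16/12/2
#6 nor  $1, $4, $0 ; 0/65523/2/16/12/2
#7 sub  $1, $3, $3 ; 0/0/2/16/12/2
#8 addi  $0, $0, 14 ; 0/0/2/16/12/2
#9 ori   $2, $5, 5 ; 0/0/7/16/12/2

$0=0 $1=0 $2=7 $3=16 $4=12 $5=2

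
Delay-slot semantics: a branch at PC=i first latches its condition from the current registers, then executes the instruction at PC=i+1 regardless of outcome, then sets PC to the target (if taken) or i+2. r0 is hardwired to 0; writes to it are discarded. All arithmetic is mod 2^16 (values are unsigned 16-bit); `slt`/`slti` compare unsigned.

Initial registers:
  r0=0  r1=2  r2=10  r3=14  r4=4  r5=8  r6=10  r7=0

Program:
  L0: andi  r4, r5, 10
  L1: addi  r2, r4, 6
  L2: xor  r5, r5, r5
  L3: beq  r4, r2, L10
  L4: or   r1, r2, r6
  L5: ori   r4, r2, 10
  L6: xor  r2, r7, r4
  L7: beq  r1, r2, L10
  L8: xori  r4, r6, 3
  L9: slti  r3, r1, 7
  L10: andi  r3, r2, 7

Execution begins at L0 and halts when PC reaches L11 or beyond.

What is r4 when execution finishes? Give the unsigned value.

PC=0  andi  r4, r5, 10       | r0=0 r1=2 r2=10 r3=14 r4=8 r5=8 r6=10 r7=0
PC=1  addi  r2, r4, 6        | r0=0 r1=2 r2=14 r3=14 r4=8 r5=8 r6=10 r7=0
PC=2  xor  r5, r5, r5        | r0=0 r1=2 r2=14 r3=14 r4=8 r5=0 r6=10 r7=0
PC=3  beq  r4, r2, L10       | r0=0 r1=2 r2=14 r3=14 r4=8 r5=0 r6=10 r7=0  [not taken]
PC=4  or   r1, r2, r6        | r0=0 r1=14 r2=14 r3=14 r4=8 r5=0 r6=10 r7=0
PC=5  ori   r4, r2, 10       | r0=0 r1=14 r2=14 r3=14 r4=14 r5=0 r6=10 r7=0
PC=6  xor  r2, r7, r4        | r0=0 r1=14 r2=14 r3=14 r4=14 r5=0 r6=10 r7=0
PC=7  beq  r1, r2, L10       | r0=0 r1=14 r2=14 r3=14 r4=14 r5=0 r6=10 r7=0  [TAKEN]
PC=8  xori  r4, r6, 3        | r0=0 r1=14 r2=14 r3=14 r4=9 r5=0 r6=10 r7=0
PC=10 andi  r3, r2, 7        | r0=0 r1=14 r2=14 r3=6 r4=9 r5=0 r6=10 r7=0

9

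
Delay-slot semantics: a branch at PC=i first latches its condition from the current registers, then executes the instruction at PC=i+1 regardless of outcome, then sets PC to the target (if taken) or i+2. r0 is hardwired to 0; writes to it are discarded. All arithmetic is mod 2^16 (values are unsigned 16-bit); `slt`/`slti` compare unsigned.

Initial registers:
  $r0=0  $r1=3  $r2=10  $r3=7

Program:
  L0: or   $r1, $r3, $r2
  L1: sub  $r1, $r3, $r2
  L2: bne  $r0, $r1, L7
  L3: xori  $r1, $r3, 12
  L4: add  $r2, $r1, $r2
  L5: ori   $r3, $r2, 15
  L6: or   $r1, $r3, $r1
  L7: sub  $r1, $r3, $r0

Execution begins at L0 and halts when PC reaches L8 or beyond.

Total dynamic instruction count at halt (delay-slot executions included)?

#0 or   $r1, $r3, $r2 ; 0/15/10/7
#1 sub  $r1, $r3, $r2 ; 0/65533/10/7
#2 bne  $r0, $r1, L7 ; 0/65533/10/7 ; →target
#3 xori  $r1, $r3, 12 ; 0/11/10/7
#7 sub  $r1, $r3, $r0 ; 0/7/10/7

5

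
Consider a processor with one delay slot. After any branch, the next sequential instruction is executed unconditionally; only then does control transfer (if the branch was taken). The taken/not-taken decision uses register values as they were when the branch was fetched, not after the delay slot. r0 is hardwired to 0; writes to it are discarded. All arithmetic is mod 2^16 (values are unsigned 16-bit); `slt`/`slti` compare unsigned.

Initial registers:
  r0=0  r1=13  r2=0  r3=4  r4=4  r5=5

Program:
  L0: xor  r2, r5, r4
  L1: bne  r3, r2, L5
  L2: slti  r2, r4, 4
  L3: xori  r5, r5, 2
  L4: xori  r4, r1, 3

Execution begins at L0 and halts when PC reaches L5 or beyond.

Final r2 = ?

PC=0  xor  r2, r5, r4        | r0=0 r1=13 r2=1 r3=4 r4=4 r5=5
PC=1  bne  r3, r2, L5        | r0=0 r1=13 r2=1 r3=4 r4=4 r5=5  [TAKEN]
PC=2  slti  r2, r4, 4        | r0=0 r1=13 r2=0 r3=4 r4=4 r5=5

0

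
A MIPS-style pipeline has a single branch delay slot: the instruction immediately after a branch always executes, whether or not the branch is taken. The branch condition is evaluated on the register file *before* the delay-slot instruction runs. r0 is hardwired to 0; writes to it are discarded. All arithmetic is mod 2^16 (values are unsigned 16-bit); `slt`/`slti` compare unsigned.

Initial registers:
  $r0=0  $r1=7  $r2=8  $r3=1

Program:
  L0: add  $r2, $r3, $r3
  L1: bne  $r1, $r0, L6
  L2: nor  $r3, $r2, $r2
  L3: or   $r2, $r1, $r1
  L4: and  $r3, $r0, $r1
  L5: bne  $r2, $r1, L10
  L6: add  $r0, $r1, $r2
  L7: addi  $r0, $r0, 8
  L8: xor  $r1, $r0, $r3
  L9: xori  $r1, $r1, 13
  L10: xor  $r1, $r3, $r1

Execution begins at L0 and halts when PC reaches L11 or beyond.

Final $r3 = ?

[0] add  $r2, $r3, $r3  →  {$r0:0, $r1:7, $r2:2, $r3:1}
[1] bne  $r1, $r0, L6  →  {$r0:0, $r1:7, $r2:2, $r3:1}  ⟨branch taken⟩
[2] nor  $r3, $r2, $r2  →  {$r0:0, $r1:7, $r2:2, $r3:65533}
[6] add  $r0, $r1, $r2  →  {$r0:0, $r1:7, $r2:2, $r3:65533}
[7] addi  $r0, $r0, 8  →  {$r0:0, $r1:7, $r2:2, $r3:65533}
[8] xor  $r1, $r0, $r3  →  {$r0:0, $r1:65533, $r2:2, $r3:65533}
[9] xori  $r1, $r1, 13  →  {$r0:0, $r1:65520, $r2:2, $r3:65533}
[10] xor  $r1, $r3, $r1  →  {$r0:0, $r1:13, $r2:2, $r3:65533}

65533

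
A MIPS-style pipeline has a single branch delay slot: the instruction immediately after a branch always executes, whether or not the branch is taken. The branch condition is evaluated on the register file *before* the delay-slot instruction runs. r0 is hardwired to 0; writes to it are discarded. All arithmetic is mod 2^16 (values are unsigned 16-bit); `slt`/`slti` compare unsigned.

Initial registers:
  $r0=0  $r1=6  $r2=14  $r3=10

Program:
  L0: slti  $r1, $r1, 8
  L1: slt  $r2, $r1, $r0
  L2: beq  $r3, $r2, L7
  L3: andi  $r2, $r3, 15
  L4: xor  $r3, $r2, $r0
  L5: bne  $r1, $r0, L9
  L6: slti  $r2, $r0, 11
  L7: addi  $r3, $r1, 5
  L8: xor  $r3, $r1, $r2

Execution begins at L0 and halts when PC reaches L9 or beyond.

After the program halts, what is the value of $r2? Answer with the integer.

1

  step pc=0: slti  $r1, $r1, 8  regs=(0,1,14,10)
  step pc=1: slt  $r2, $r1, $r0  regs=(0,1,0,10)
  step pc=2: beq  $r3, $r2, L7  cond=F  regs=(0,1,0,10)
  step pc=3: andi  $r2, $r3, 15  regs=(0,1,10,10)
  step pc=4: xor  $r3, $r2, $r0  regs=(0,1,10,10)
  step pc=5: bne  $r1, $r0, L9  cond=T  regs=(0,1,10,10)
  step pc=6: slti  $r2, $r0, 11  regs=(0,1,1,10)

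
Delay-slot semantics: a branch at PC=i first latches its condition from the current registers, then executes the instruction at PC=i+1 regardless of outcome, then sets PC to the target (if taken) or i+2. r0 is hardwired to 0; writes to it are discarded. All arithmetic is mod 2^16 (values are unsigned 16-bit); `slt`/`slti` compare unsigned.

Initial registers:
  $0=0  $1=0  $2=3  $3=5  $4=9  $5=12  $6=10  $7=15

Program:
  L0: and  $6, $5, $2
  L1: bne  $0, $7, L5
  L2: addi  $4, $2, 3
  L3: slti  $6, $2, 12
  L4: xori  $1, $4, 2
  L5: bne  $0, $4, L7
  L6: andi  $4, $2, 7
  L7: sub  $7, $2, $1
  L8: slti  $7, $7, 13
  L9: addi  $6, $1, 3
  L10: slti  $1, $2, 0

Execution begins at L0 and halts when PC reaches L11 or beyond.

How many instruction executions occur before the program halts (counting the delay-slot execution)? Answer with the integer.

9

PC=0  and  $6, $5, $2        | $0=0 $1=0 $2=3 $3=5 $4=9 $5=12 $6=0 $7=15
PC=1  bne  $0, $7, L5        | $0=0 $1=0 $2=3 $3=5 $4=9 $5=12 $6=0 $7=15  [TAKEN]
PC=2  addi  $4, $2, 3        | $0=0 $1=0 $2=3 $3=5 $4=6 $5=12 $6=0 $7=15
PC=5  bne  $0, $4, L7        | $0=0 $1=0 $2=3 $3=5 $4=6 $5=12 $6=0 $7=15  [TAKEN]
PC=6  andi  $4, $2, 7        | $0=0 $1=0 $2=3 $3=5 $4=3 $5=12 $6=0 $7=15
PC=7  sub  $7, $2, $1        | $0=0 $1=0 $2=3 $3=5 $4=3 $5=12 $6=0 $7=3
PC=8  slti  $7, $7, 13       | $0=0 $1=0 $2=3 $3=5 $4=3 $5=12 $6=0 $7=1
PC=9  addi  $6, $1, 3        | $0=0 $1=0 $2=3 $3=5 $4=3 $5=12 $6=3 $7=1
PC=10 slti  $1, $2, 0        | $0=0 $1=0 $2=3 $3=5 $4=3 $5=12 $6=3 $7=1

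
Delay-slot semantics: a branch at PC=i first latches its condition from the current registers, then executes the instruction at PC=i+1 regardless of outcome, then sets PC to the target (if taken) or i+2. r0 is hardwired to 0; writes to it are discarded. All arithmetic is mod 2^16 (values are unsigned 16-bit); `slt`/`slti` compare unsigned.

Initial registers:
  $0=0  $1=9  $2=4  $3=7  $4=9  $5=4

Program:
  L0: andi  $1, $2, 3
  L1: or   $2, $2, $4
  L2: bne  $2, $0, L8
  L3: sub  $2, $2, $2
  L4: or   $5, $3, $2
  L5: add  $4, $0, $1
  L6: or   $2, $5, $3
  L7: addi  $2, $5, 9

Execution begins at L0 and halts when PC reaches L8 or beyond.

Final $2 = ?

0

[0] andi  $1, $2, 3  →  {$0:0, $1:0, $2:4, $3:7, $4:9, $5:4}
[1] or   $2, $2, $4  →  {$0:0, $1:0, $2:13, $3:7, $4:9, $5:4}
[2] bne  $2, $0, L8  →  {$0:0, $1:0, $2:13, $3:7, $4:9, $5:4}  ⟨branch taken⟩
[3] sub  $2, $2, $2  →  {$0:0, $1:0, $2:0, $3:7, $4:9, $5:4}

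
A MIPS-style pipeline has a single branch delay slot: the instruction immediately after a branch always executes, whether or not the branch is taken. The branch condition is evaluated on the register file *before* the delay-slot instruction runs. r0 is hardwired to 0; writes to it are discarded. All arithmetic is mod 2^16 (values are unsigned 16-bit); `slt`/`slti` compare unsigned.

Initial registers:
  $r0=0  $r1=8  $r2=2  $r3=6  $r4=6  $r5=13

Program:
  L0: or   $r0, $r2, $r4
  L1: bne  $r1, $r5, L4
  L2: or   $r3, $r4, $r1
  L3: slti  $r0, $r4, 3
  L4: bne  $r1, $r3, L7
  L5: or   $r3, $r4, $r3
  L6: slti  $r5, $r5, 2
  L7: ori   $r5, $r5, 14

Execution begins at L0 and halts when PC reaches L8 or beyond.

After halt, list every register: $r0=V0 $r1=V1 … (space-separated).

$r0=0 $r1=8 $r2=2 $r3=14 $r4=6 $r5=15

#0 or   $r0, $r2, $r4 ; 0/8/2/6/6/13
#1 bne  $r1, $r5, L4 ; 0/8/2/6/6/13 ; →target
#2 or   $r3, $r4, $r1 ; 0/8/2/14/6/13
#4 bne  $r1, $r3, L7 ; 0/8/2/14/6/13 ; →target
#5 or   $r3, $r4, $r3 ; 0/8/2/14/6/13
#7 ori   $r5, $r5, 14 ; 0/8/2/14/6/15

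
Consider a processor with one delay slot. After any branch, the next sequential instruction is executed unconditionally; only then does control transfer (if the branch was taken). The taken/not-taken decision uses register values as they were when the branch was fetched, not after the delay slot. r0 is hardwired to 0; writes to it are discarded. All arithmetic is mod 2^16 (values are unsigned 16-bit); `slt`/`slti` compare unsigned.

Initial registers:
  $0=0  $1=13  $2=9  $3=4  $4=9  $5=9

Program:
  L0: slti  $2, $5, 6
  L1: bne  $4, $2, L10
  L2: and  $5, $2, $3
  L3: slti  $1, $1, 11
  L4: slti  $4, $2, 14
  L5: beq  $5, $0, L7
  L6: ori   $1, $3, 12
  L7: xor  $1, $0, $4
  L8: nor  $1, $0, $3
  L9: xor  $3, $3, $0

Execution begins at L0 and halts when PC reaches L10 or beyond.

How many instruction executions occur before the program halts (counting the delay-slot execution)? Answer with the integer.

3

PC=0  slti  $2, $5, 6        | $0=0 $1=13 $2=0 $3=4 $4=9 $5=9
PC=1  bne  $4, $2, L10       | $0=0 $1=13 $2=0 $3=4 $4=9 $5=9  [TAKEN]
PC=2  and  $5, $2, $3        | $0=0 $1=13 $2=0 $3=4 $4=9 $5=0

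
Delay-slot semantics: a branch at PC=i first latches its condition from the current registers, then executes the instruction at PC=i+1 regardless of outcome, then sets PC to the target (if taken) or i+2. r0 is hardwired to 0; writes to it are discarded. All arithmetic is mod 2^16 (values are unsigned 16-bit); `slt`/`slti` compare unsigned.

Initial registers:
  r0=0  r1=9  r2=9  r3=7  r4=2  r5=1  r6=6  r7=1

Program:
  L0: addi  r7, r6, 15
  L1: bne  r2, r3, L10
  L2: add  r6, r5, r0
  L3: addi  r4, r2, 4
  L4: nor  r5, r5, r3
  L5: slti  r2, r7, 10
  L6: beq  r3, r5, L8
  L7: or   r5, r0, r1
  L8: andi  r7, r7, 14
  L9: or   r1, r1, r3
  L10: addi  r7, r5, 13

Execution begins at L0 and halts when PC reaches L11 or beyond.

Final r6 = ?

1

#0 addi  r7, r6, 15 ; 0/9/9/7/2/1/6/21
#1 bne  r2, r3, L10 ; 0/9/9/7/2/1/6/21 ; →target
#2 add  r6, r5, r0 ; 0/9/9/7/2/1/1/21
#10 addi  r7, r5, 13 ; 0/9/9/7/2/1/1/14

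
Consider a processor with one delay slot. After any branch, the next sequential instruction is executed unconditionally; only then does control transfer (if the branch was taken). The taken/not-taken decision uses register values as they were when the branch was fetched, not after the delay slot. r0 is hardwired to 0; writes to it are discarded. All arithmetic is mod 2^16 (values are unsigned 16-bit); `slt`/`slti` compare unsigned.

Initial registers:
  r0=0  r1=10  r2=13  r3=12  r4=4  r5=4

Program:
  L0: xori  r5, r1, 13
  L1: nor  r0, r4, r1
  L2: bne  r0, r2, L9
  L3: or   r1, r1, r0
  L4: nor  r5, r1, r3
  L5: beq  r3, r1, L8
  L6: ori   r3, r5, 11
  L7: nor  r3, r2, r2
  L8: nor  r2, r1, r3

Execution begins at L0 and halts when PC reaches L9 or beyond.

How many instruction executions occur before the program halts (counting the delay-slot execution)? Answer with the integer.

  step pc=0: xori  r5, r1, 13  regs=(0,10,13,12,4,7)
  step pc=1: nor  r0, r4, r1  regs=(0,10,13,12,4,7)
  step pc=2: bne  r0, r2, L9  cond=T  regs=(0,10,13,12,4,7)
  step pc=3: or   r1, r1, r0  regs=(0,10,13,12,4,7)

4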